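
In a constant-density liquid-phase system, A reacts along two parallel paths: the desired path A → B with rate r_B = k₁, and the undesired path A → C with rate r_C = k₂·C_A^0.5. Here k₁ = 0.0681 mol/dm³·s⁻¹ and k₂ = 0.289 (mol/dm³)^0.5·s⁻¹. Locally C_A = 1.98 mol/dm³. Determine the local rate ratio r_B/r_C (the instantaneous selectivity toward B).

S_{B/C} = r_B/r_C = (k₁)/(k₂·C_A^0.5) = (k₁/k₂)·C_A^-0.5.
= (0.0681) / (0.289×1.980^0.5) = 0.06810/0.4067 = 0.167.
The undesired path is higher order in A, so low C_A (CSTR or dilute feed) favours B.

0.167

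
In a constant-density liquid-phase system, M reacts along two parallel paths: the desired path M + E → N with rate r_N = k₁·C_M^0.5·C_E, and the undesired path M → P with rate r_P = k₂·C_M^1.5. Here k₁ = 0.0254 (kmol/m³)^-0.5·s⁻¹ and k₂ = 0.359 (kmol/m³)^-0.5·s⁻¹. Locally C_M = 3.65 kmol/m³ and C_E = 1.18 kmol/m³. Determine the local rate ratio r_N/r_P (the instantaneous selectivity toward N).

S_{N/P} = r_N/r_P = (k₁·C_M^0.5·C_E)/(k₂·C_M^1.5) = (k₁/k₂)·C_M⁻¹·C_E.
= (0.0254×3.650^0.5×1.180) / (0.359×3.650^1.5) = 0.05726/2.503 = 0.0229.
The undesired path is higher order in M, so low C_M (CSTR or dilute feed) favours N.

0.0229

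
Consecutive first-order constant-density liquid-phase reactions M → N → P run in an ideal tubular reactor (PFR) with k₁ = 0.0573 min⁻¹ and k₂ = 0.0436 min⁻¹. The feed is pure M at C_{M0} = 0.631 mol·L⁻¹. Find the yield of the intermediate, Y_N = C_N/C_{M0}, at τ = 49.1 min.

0.241

Solving the coupled first-order balances gives C_N(τ) = [k₁/(k₂−k₁)]·C_{M0}·(e^(−k₁τ) − e^(−k₂τ)).
e^(−k₁τ) = e^(−0.0573×49.1) = e^(−2.813) = 0.06000; e^(−k₂τ) = e^(−2.141) = 0.1176.
C_N = 0.0573×0.631/(0.0436−0.0573) × (0.06000−0.1176) = (-2.639)×(-0.05757) = 0.1519 mol·L⁻¹.
Y_N = C_N/C_{M0} = 0.1519/0.631 = 0.241.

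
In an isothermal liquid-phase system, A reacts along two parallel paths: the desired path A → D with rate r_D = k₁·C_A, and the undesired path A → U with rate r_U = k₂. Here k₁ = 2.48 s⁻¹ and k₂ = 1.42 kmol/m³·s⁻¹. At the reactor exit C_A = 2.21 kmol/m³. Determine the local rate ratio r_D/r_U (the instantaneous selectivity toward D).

S_{D/U} = r_D/r_U = (k₁·C_A)/(k₂) = (k₁/k₂)·C_A.
= (2.48×2.210) / (1.42) = 5.481/1.420 = 3.86.
Since the desired path is higher order in A, keeping C_A high (PFR or concentrated feed) favours D.

3.86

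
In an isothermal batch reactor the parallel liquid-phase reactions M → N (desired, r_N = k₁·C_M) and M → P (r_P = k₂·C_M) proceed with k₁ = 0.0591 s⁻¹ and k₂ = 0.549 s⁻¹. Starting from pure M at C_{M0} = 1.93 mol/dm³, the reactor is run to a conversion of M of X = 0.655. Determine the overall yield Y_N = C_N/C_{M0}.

C_M = C_{M0}(1−X) = 0.6658 mol/dm³.
Both paths are first order in M, so the instantaneous fraction to N is constant: dC_N/d(−C_M) = k₁/(k₁+k₂) = 0.09719.
C_N = 0.09719·(C_{M0}−C_M) = 0.09719×1.264 = 0.123 mol/dm³.
Y_N = C_N/C_{M0} = 0.1229/1.93 = 0.0637.

0.0637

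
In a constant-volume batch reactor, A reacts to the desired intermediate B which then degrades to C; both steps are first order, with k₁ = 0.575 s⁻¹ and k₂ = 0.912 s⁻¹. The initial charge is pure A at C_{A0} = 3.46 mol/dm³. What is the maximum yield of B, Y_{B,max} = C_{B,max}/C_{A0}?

Evaluating C_B at t_opt = ln(k₂/k₁)/(k₂−k₁) gives C_{B,max}/C_{A0} = (k₁/k₂)^[k₂/(k₂−k₁)].
= (0.575/0.912)^(0.912/(0.912−0.575)) = (0.6305)^(2.706) = 0.2870.

0.287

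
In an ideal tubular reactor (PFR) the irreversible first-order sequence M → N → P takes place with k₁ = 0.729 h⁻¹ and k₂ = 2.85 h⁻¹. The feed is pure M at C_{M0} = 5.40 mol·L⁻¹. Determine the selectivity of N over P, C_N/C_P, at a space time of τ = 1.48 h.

Solving the coupled first-order balances gives C_N(τ) = [k₁/(k₂−k₁)]·C_{M0}·(e^(−k₁τ) − e^(−k₂τ)).
e^(−k₁τ) = e^(−0.729×1.48) = e^(−1.079) = 0.3400; e^(−k₂τ) = e^(−4.218) = 0.01473.
C_N = 0.729×5.40/(2.85−0.729) × (0.3400−0.01473) = 1.856×0.3252 = 0.6036 mol·L⁻¹.
C_M = C_{M0}e^(−k₁τ) = 1.836 mol·L⁻¹, so C_P = C_{M0}−C_M−C_N = 2.961 mol·L⁻¹; C_N/C_P = 0.204.

0.204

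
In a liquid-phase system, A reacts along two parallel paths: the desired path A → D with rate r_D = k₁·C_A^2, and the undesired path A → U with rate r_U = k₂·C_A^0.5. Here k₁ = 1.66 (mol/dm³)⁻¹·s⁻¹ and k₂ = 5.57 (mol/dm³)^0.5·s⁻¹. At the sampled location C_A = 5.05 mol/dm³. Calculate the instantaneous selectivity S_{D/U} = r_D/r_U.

S_{D/U} = r_D/r_U = (k₁·C_A^2)/(k₂·C_A^0.5) = (k₁/k₂)·C_A^1.5.
= (1.66×5.050^2) / (5.57×5.050^0.5) = 42.33/12.52 = 3.38.
Since the desired path is higher order in A, keeping C_A high (PFR or concentrated feed) favours D.

3.38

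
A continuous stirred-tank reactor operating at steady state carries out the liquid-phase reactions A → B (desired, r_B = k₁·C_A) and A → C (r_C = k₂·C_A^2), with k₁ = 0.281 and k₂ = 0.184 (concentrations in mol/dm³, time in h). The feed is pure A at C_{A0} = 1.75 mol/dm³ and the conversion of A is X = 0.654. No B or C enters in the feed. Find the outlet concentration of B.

0.820 mol/dm³

Exit C_A = C_{A0}(1−X) = 1.75×0.346 = 0.6055 mol/dm³.
Rates in a CSTR are evaluated at the outlet concentration: r_B = 0.281×0.6055 = 0.1701, r_C = 0.184×0.6055^2 = 0.06746.
Fraction of consumed A going to B: r_B/(r_B+r_C) = 0.7161.
C_B = 0.7161·C_{A0}·X = 0.7161×1.75×0.654 = 0.820 mol/dm³.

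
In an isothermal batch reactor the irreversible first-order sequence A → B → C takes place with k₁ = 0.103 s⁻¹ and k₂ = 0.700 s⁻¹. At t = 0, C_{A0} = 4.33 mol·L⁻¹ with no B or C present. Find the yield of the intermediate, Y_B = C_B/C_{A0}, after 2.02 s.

For first-order series with pure A initially, C_B(t) = k₁C_{A0}/(k₂−k₁)·(e^(−k₁t) − e^(−k₂t)).
e^(−k₁t) = e^(−0.103×2.02) = e^(−0.2081) = 0.8122; e^(−k₂t) = e^(−1.414) = 0.2432.
C_B = 0.103×4.33/(0.700−0.103) × (0.8122−0.2432) = 0.7471×0.5690 = 0.4251 mol·L⁻¹.
Y_B = C_B/C_{A0} = 0.4251/4.33 = 0.0982.

0.0982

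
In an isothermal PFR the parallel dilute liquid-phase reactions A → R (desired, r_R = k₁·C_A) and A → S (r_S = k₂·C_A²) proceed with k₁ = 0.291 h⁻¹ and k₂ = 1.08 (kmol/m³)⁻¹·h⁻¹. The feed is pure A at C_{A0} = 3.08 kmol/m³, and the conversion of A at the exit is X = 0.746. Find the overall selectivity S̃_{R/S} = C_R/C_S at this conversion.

C_A = C_{A0}(1−X) = 0.7823 kmol/m³.
Along a PFR/batch, dC_R/dC_A = −r_R/(r_R+r_S) = −k₁/(k₁+k₂·C_A).
Integrating from C_{A0} to C_A: C_R = (0.291/1.08)·ln[(0.291+1.08·3.08)/(0.291+1.08·0.782)] = 0.2694·ln(3.617/1.136) = 0.3121 kmol/m³.
C_S = (C_{A0}−C_A)−C_R = 1.986 kmol/m³; S̃_{R/S} = 0.3121/1.986 = 0.157.

0.157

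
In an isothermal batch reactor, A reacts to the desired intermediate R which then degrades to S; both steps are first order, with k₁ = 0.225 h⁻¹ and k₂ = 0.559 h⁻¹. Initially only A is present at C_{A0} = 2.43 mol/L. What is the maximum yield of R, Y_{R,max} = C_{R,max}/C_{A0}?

0.218

For a first-order series the maximum intermediate yield is C_{R,max}/C_{A0} = (k₁/k₂)^[k₂/(k₂−k₁)].
= (0.225/0.559)^(0.559/(0.559−0.225)) = (0.4025)^(1.674) = 0.2180.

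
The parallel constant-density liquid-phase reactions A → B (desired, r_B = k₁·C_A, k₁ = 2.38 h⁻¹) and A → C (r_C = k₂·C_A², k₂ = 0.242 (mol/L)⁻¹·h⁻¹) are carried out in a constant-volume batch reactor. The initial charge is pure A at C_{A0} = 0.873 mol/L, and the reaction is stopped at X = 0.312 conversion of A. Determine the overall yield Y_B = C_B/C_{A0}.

0.290

C_A = C_{A0}(1−X) = 0.6006 mol/L.
Along a PFR/batch, dC_B/dC_A = −r_B/(r_B+r_C) = −k₁/(k₁+k₂·C_A).
Integrating from C_{A0} to C_A: C_B = (2.38/0.242)·ln[(2.38+0.242·0.873)/(2.38+0.242·0.601)] = 9.835·ln(2.591/2.525) = 0.2534 mol/L.
Y_B = C_B/C_{A0} = 0.2534/0.873 = 0.290.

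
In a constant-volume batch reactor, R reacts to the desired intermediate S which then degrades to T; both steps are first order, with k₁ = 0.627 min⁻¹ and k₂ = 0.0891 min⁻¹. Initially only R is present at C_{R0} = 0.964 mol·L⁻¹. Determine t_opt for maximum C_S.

The intermediate peaks when r₁ = r₂, i.e. k₁e^(−k₁t) = k₂e^(−k₂t), giving t_opt = ln(k₂/k₁)/(k₂−k₁).
= ln(0.0891/0.627)/(0.0891−0.627) = ln(0.1421)/-0.5379 = -1.951/-0.5379 = 3.63 min.

3.63 min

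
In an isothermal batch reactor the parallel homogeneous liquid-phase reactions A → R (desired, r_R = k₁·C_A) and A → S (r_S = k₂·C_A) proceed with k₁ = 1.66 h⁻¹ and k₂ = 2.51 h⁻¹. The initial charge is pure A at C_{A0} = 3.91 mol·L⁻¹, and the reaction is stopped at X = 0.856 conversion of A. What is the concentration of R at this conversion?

C_A = C_{A0}(1−X) = 0.5630 mol·L⁻¹.
Both paths are first order in A, so the instantaneous fraction to R is constant: dC_R/d(−C_A) = k₁/(k₁+k₂) = 0.3981.
C_R = 0.3981·(C_{A0}−C_A) = 0.3981×3.347 = 1.33 mol·L⁻¹.

1.33 mol·L⁻¹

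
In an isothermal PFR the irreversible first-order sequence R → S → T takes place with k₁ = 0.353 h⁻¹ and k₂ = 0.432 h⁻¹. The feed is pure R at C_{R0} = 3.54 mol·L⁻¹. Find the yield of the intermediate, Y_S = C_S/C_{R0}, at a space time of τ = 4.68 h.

Solving the coupled first-order balances gives C_S(τ) = [k₁/(k₂−k₁)]·C_{R0}·(e^(−k₁τ) − e^(−k₂τ)).
e^(−k₁τ) = e^(−0.353×4.68) = e^(−1.652) = 0.1917; e^(−k₂τ) = e^(−2.022) = 0.1324.
C_S = 0.353×3.54/(0.432−0.353) × (0.1917−0.1324) = 15.82×0.05924 = 0.9370 mol·L⁻¹.
Y_S = C_S/C_{R0} = 0.9370/3.54 = 0.265.

0.265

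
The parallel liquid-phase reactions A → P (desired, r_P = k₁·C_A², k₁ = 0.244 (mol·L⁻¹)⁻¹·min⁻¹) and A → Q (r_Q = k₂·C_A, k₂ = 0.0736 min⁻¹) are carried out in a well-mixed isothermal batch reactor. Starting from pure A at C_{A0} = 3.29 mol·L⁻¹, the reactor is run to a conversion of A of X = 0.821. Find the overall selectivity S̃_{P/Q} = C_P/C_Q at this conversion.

C_A = C_{A0}(1−X) = 0.5889 mol·L⁻¹.
Along a PFR/batch, dC_Q/dC_A = −r_Q/(r_P+r_Q) = −k₂/(k₂+k₁·C_A).
Integrating from C_{A0} to C_A: C_Q = (0.0736/0.244)·ln[(0.0736+0.244·3.29)/(0.0736+0.244·0.589)] = 0.3016·ln(0.8764/0.2173) = 0.4206 mol·L⁻¹.
Then C_P = (C_{A0}−C_A) − C_Q = 2.701 − 0.4206 = 2.280 mol·L⁻¹.
S̃_{P/Q} = C_P/C_Q = 2.280/0.4206 = 5.42.

5.42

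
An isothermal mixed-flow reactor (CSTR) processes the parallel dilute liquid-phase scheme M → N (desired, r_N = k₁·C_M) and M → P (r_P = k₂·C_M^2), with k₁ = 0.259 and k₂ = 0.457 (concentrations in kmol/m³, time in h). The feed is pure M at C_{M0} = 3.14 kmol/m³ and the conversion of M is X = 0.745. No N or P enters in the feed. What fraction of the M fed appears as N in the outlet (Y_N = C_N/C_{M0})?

0.309

Exit C_M = C_{M0}(1−X) = 3.14×0.255 = 0.8007 kmol/m³.
In a CSTR the entire volume is at exit conditions, so r_N = 0.259×0.8007 = 0.2074 and r_P = 0.457×0.8007^2 = 0.2930.
Fraction of consumed M going to N: r_N/(r_N+r_P) = 0.4145.
C_N = 0.4145·C_{M0}·X = 0.4145×3.14×0.745 = 0.970 kmol/m³; Y_N = C_N/C_{M0} = 0.309.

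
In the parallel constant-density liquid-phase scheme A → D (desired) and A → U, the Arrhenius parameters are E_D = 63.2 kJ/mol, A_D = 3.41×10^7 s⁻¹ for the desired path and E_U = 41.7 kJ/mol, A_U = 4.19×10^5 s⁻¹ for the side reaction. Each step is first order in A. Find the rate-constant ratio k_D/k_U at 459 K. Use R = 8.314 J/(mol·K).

With equal orders, S_{D/U} = k_D/k_U = (A_D/A_U)·exp[(E_U−E_D)/(RT)].
(E_U−E_D)/(RT) = (41.7−63.2)×10³/(8.314×459) = -21500/3816 = -5.634.
k_D/k_U = (3.41×10^7/4.19×10^5)·exp(-5.634) = 81.38 × 0.003574 = 0.291.
Since E_D > E_U, raising the temperature improves selectivity toward D.

0.291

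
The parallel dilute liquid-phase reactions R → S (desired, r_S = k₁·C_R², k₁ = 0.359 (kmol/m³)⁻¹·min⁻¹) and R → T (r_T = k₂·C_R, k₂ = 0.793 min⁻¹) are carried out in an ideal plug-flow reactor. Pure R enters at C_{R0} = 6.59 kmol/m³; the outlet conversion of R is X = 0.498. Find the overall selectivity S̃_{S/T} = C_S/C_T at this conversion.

2.18

C_R = C_{R0}(1−X) = 3.308 kmol/m³.
Along a PFR/batch, dC_T/dC_R = −r_T/(r_S+r_T) = −k₂/(k₂+k₁·C_R).
Integrating from C_{R0} to C_R: C_T = (0.793/0.359)·ln[(0.793+0.359·6.59)/(0.793+0.359·3.31)] = 2.209·ln(3.159/1.981) = 1.031 kmol/m³.
Then C_S = (C_{R0}−C_R) − C_T = 3.282 − 1.031 = 2.251 kmol/m³.
S̃_{S/T} = C_S/C_T = 2.251/1.031 = 2.18.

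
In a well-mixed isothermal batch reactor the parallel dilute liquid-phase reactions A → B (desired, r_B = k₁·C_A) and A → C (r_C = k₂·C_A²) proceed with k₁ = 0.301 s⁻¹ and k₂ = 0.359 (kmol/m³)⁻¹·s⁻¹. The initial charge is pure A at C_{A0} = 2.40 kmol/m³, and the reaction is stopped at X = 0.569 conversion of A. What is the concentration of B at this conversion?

0.459 kmol/m³

C_A = C_{A0}(1−X) = 1.034 kmol/m³.
Along a PFR/batch, dC_B/dC_A = −r_B/(r_B+r_C) = −k₁/(k₁+k₂·C_A).
Integrating from C_{A0} to C_A: C_B = (0.301/0.359)·ln[(0.301+0.359·2.40)/(0.301+0.359·1.03)] = 0.8384·ln(1.163/0.6723) = 0.4592 kmol/m³.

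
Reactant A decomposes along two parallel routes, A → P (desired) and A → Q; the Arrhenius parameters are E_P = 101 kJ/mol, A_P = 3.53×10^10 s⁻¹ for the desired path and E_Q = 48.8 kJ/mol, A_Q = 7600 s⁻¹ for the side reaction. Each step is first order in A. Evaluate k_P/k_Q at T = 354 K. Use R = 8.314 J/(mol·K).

0.0921

k_P/k_Q = (A_P/A_Q)·exp[−(E_P−E_Q)/(RT)] = (A_P/A_Q)·exp[(E_Q−E_P)/(RT)].
(E_Q−E_P)/(RT) = (48.8−101)×10³/(8.314×354) = -52200/2943 = -17.74.
k_P/k_Q = (3.53×10^10/7600)·exp(-17.74) = 4.645×10^6 × 1.983×10^-8 = 0.0921.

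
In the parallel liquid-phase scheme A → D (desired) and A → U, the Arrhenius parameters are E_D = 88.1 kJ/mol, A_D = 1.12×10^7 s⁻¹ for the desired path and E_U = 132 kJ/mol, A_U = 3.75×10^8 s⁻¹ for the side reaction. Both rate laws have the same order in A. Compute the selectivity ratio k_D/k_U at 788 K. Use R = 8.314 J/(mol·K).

Since both paths have the same order in A, the concentration cancels and S_{D/U} = k_D/k_U = (A_D/A_U)·exp[(E_U−E_D)/(RT)].
(E_U−E_D)/(RT) = (132−88.1)×10³/(8.314×788) = 43900/6551 = 6.701.
k_D/k_U = (1.12×10^7/3.75×10^8)·exp(6.701) = 0.02987 × 813.1 = 24.3.
Since E_D < E_U, lowering the temperature improves selectivity toward D.

24.3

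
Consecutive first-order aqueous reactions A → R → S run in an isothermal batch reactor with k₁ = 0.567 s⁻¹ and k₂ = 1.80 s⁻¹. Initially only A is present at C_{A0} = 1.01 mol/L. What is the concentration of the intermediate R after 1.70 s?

0.155 mol/L

For first-order series with pure A initially, C_R(t) = k₁C_{A0}/(k₂−k₁)·(e^(−k₁t) − e^(−k₂t)).
e^(−k₁t) = e^(−0.567×1.70) = e^(−0.9639) = 0.3814; e^(−k₂t) = e^(−3.060) = 0.04689.
C_R = 0.567×1.01/(1.80−0.567) × (0.3814−0.04689) = 0.4645×0.3345 = 0.1554 mol/L.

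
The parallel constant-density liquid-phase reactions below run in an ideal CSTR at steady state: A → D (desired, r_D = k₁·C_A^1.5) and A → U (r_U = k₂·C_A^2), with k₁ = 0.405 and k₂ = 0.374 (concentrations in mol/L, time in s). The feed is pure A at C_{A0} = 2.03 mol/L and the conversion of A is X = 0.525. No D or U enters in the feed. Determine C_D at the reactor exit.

Exit C_A = C_{A0}(1−X) = 2.03×0.475 = 0.9642 mol/L.
In a CSTR the entire volume is at exit conditions, so r_D = 0.405×0.9642^1.5 = 0.3835 and r_U = 0.374×0.9642^2 = 0.3477.
Fraction of consumed A going to D: r_D/(r_D+r_U) = 0.5244.
C_D = 0.5244·C_{A0}·X = 0.5244×2.03×0.525 = 0.559 mol/L.

0.559 mol/L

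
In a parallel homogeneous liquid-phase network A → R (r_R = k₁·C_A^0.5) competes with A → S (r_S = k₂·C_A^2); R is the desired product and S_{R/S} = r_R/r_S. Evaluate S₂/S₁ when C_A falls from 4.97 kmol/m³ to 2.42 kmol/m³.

S_{R/S} = (k₁/k₂)·C_A^-1.5, so S₂/S₁ = (C_{A,2}/C_{A,1})^-1.5.
= (2.42/4.97)^(-1.5) = (0.4869)^(-1.5) = 2.94.

2.94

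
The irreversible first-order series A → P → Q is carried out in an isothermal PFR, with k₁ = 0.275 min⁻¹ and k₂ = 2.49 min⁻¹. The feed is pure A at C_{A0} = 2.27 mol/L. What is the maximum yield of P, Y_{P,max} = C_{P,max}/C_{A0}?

At the optimum, C_{P,max}/C_{A0} = (k₁/k₂)^[k₂/(k₂−k₁)].
= (0.275/2.49)^(2.49/(2.49−0.275)) = (0.1104)^(1.124) = 0.08401.

0.0840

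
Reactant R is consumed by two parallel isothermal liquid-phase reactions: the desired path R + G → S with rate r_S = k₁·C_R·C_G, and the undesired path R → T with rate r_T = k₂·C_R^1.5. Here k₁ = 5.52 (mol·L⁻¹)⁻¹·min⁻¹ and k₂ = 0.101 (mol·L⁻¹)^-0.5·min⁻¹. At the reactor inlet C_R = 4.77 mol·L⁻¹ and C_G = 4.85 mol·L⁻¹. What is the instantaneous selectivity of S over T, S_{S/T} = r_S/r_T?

S_{S/T} = r_S/r_T = (k₁·C_R·C_G)/(k₂·C_R^1.5) = (k₁/k₂)·C_R^-0.5·C_G.
= (5.52×4.770×4.850) / (0.101×4.770^1.5) = 127.7/1.052 = 121.

121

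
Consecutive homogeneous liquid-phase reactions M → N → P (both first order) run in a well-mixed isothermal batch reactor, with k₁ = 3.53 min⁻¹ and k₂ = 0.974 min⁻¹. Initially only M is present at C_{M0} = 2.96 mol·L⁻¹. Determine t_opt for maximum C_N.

Setting dC_N/dt = 0 gives t_opt = ln(k₂/k₁)/(k₂−k₁).
= ln(0.974/3.53)/(0.974−3.53) = ln(0.2759)/-2.556 = -1.288/-2.556 = 0.504 min.

0.504 min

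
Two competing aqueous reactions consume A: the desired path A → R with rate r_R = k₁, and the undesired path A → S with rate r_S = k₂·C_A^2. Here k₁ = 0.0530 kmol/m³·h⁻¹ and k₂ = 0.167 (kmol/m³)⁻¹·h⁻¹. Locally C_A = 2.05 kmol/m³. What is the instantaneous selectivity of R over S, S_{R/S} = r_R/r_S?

S_{R/S} = r_R/r_S = (k₁)/(k₂·C_A^2) = (k₁/k₂)·C_A^-2.
= (0.0530) / (0.167×2.050^2) = 0.05300/0.7018 = 0.0755.
The undesired path is higher order in A, so low C_A (CSTR or dilute feed) favours R.

0.0755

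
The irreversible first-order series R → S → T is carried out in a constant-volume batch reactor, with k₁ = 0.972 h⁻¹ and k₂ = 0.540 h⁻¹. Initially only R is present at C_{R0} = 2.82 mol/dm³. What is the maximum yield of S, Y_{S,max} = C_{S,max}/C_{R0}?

0.480

For a first-order series the maximum intermediate yield is C_{S,max}/C_{R0} = (k₁/k₂)^[k₂/(k₂−k₁)].
= (0.972/0.540)^(0.540/(0.540−0.972)) = (1.800)^(-1.250) = 0.4796.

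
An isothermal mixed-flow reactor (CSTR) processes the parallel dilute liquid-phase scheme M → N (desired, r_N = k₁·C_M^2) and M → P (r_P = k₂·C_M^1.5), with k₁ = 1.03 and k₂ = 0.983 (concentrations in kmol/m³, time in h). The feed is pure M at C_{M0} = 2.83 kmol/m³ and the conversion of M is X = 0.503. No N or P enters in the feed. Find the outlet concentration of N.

Exit C_M = C_{M0}(1−X) = 2.83×0.497 = 1.407 kmol/m³.
A CSTR operates uniformly at the exit composition, giving r_N = 2.038 and r_P = 1.640 (each k·C_M^n at C_M = 1.407).
Fraction of consumed M going to N: r_N/(r_N+r_P) = 0.5541.
C_N = 0.5541·C_{M0}·X = 0.5541×2.83×0.503 = 0.789 kmol/m³.

0.789 kmol/m³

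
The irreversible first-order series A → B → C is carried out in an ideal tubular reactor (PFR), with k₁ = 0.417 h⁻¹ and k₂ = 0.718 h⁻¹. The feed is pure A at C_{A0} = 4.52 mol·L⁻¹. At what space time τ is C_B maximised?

1.81 h

For first-order series the maximum of C_B occurs at τ_opt = ln(k₂/k₁)/(k₂−k₁).
= ln(0.718/0.417)/(0.718−0.417) = ln(1.722)/0.3010 = 0.5434/0.3010 = 1.81 h.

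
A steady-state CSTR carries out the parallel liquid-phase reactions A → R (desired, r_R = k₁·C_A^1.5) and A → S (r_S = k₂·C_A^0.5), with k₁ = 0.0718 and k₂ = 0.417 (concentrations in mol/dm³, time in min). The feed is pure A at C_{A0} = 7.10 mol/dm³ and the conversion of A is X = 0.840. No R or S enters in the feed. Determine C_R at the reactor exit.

0.976 mol/dm³

Exit C_A = C_{A0}(1−X) = 7.10×0.160 = 1.136 mol/dm³.
In a CSTR the entire volume is at exit conditions, so r_R = 0.0718×1.136^1.5 = 0.08693 and r_S = 0.417×1.136^0.5 = 0.4445.
Fraction of consumed A going to R: r_R/(r_R+r_S) = 0.1636.
C_R = 0.1636·C_{A0}·X = 0.1636×7.10×0.840 = 0.976 mol/dm³.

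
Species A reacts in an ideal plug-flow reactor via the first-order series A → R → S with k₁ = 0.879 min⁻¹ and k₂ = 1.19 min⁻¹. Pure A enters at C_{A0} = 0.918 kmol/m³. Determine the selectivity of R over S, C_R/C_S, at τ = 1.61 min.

0.556

Solving the coupled first-order balances gives C_R(τ) = [k₁/(k₂−k₁)]·C_{A0}·(e^(−k₁τ) − e^(−k₂τ)).
e^(−k₁τ) = e^(−0.879×1.61) = e^(−1.415) = 0.2429; e^(−k₂τ) = e^(−1.916) = 0.1472.
C_R = 0.879×0.918/(1.19−0.879) × (0.2429−0.1472) = 2.595×0.09567 = 0.2482 kmol/m³.
C_A = C_{A0}e^(−k₁τ) = 0.2230 kmol/m³, so C_S = C_{A0}−C_A−C_R = 0.4468 kmol/m³; C_R/C_S = 0.556.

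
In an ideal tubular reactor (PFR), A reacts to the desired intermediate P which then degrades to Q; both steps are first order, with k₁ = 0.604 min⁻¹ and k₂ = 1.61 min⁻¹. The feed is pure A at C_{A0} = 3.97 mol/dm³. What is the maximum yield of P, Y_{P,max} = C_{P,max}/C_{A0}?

At the optimum, C_{P,max}/C_{A0} = (k₁/k₂)^[k₂/(k₂−k₁)].
= (0.604/1.61)^(1.61/(1.61−0.604)) = (0.3752)^(1.600) = 0.2082.

0.208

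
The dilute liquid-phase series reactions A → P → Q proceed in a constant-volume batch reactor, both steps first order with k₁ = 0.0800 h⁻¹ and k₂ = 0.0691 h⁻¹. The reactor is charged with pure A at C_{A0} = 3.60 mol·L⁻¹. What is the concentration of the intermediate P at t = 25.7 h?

For first-order series with pure A initially, C_P(t) = k₁C_{A0}/(k₂−k₁)·(e^(−k₁t) − e^(−k₂t)).
e^(−k₁t) = e^(−0.0800×25.7) = e^(−2.056) = 0.1280; e^(−k₂t) = e^(−1.776) = 0.1693.
C_P = 0.0800×3.60/(0.0691−0.0800) × (0.1280−0.1693) = (-26.42)×(-0.04137) = 1.093 mol·L⁻¹.

1.09 mol·L⁻¹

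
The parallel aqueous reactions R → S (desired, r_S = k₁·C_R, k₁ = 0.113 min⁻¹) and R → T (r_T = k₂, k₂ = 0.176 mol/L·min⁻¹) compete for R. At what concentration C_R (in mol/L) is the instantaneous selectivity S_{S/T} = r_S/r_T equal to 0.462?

S_{S/T} = (k₁/k₂)·C_R ⇒ C_R = S·k₂/k₁.
= 0.462×0.176/0.113 = 0.720 mol/L.

0.720 mol/L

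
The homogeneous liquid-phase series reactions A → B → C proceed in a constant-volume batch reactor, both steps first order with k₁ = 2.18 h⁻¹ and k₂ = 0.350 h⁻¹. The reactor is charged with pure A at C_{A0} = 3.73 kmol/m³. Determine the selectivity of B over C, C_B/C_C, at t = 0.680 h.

The intermediate concentration in a first-order A→B→C sequence is C_B = k₁C_{A0}(e^(−k₁t) − e^(−k₂t))/(k₂−k₁).
e^(−k₁t) = e^(−2.18×0.680) = e^(−1.482) = 0.2271; e^(−k₂t) = e^(−0.2380) = 0.7882.
C_B = 2.18×3.73/(0.350−2.18) × (0.2271−0.7882) = (-4.443)×(-0.5611) = 2.493 kmol/m³.
C_A = C_{A0}e^(−k₁t) = 0.8471 kmol/m³, so C_C = C_{A0}−C_A−C_B = 0.3897 kmol/m³; C_B/C_C = 6.40.

6.40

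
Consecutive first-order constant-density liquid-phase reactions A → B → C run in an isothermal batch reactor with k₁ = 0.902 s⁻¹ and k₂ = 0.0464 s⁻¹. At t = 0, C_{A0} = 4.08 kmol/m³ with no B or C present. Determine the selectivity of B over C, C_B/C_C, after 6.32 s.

3.66

The intermediate concentration in a first-order A→B→C sequence is C_B = k₁C_{A0}(e^(−k₁t) − e^(−k₂t))/(k₂−k₁).
e^(−k₁t) = e^(−0.902×6.32) = e^(−5.701) = 0.003344; e^(−k₂t) = e^(−0.2932) = 0.7458.
C_B = 0.902×4.08/(0.0464−0.902) × (0.003344−0.7458) = (-4.301)×(-0.7425) = 3.194 kmol/m³.
C_A = C_{A0}e^(−k₁t) = 0.01364 kmol/m³, so C_C = C_{A0}−C_A−C_B = 0.8727 kmol/m³; C_B/C_C = 3.66.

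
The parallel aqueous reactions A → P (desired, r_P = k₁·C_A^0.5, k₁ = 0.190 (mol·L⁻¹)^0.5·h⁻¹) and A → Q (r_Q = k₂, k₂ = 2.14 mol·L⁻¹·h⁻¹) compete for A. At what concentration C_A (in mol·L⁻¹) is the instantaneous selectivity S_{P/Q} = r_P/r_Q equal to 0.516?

33.8 mol·L⁻¹

S_{P/Q} = (k₁/k₂)·C_A^0.5 ⇒ C_A = (S·k₂/k₁)^(2).
= (0.516×2.14/0.190)^(2) = (5.812)^(2) = 33.8 mol·L⁻¹.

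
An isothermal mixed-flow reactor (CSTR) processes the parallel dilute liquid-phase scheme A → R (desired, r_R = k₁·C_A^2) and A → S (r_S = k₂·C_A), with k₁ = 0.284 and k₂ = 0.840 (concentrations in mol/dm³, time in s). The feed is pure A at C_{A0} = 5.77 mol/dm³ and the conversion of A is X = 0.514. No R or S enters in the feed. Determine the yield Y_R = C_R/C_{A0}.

0.250

Exit C_A = C_{A0}(1−X) = 5.77×0.486 = 2.804 mol/dm³.
Rates in a CSTR are evaluated at the outlet concentration: r_R = 0.284×2.804^2 = 2.233, r_S = 0.840×2.804 = 2.356.
Fraction of consumed A going to R: r_R/(r_R+r_S) = 0.4867.
C_R = 0.4867·C_{A0}·X = 0.4867×5.77×0.514 = 1.44 mol/dm³; Y_R = C_R/C_{A0} = 0.250.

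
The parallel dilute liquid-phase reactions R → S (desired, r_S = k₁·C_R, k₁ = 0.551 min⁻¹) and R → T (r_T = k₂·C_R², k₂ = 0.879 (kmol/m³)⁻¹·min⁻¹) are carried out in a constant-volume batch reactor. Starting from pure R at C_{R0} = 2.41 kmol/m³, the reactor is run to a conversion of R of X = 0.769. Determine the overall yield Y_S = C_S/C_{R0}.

C_R = C_{R0}(1−X) = 0.5567 kmol/m³.
Along a PFR/batch, dC_S/dC_R = −r_S/(r_S+r_T) = −k₁/(k₁+k₂·C_R).
Integrating from C_{R0} to C_R: C_S = (0.551/0.879)·ln[(0.551+0.879·2.41)/(0.551+0.879·0.557)] = 0.6268·ln(2.669/1.040) = 0.5907 kmol/m³.
Y_S = C_S/C_{R0} = 0.5907/2.41 = 0.245.

0.245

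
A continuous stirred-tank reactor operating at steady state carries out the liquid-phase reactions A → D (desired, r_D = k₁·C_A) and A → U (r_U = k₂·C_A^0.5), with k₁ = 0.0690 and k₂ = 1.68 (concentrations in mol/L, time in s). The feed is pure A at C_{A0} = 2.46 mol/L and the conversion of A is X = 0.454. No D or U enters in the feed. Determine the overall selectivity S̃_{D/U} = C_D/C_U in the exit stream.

Exit C_A = C_{A0}(1−X) = 2.46×0.546 = 1.343 mol/L.
Rates in a CSTR are evaluated at the outlet concentration: r_D = 0.0690×1.343 = 0.09268, r_U = 1.68×1.343^0.5 = 1.947.
Overall selectivity = C_D/C_U = r_Dτ/(r_Uτ) = r_D/r_U = 0.0476.

0.0476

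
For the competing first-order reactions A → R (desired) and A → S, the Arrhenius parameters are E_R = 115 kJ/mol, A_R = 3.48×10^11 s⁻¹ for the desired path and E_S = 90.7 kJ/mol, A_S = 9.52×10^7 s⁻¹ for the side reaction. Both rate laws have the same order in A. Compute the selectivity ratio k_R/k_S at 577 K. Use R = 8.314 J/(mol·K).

23.1

k_R/k_S = (A_R/A_S)·exp[−(E_R−E_S)/(RT)] = (A_R/A_S)·exp[(E_S−E_R)/(RT)].
(E_S−E_R)/(RT) = (90.7−115)×10³/(8.314×577) = -24300/4797 = -5.065.
k_R/k_S = (3.48×10^11/9.52×10^7)·exp(-5.065) = 3655 × 0.006311 = 23.1.
Since E_R > E_S, raising the temperature improves selectivity toward R.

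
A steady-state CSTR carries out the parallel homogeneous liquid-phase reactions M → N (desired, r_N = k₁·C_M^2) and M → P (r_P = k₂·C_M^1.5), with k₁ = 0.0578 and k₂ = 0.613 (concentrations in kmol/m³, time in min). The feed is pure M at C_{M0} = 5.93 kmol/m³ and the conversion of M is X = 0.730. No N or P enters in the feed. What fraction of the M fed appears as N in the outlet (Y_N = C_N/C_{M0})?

0.0778

Exit C_M = C_{M0}(1−X) = 5.93×0.270 = 1.601 kmol/m³.
Rates in a CSTR are evaluated at the outlet concentration: r_N = 0.0578×1.601^2 = 0.1482, r_P = 0.613×1.601^1.5 = 1.242.
Fraction of consumed M going to N: r_N/(r_N+r_P) = 0.1066.
C_N = 0.1066·C_{M0}·X = 0.1066×5.93×0.730 = 0.461 kmol/m³; Y_N = C_N/C_{M0} = 0.0778.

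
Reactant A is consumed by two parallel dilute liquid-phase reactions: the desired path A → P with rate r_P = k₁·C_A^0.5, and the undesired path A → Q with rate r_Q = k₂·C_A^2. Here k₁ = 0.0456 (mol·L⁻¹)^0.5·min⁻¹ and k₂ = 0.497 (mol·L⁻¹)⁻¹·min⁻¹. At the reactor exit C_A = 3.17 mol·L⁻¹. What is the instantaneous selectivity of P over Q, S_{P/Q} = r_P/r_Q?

0.0163

S_{P/Q} = r_P/r_Q = (k₁·C_A^0.5)/(k₂·C_A^2) = (k₁/k₂)·C_A^-1.5.
= (0.0456×3.170^0.5) / (0.497×3.170^2) = 0.08119/4.994 = 0.0163.
The undesired path is higher order in A, so low C_A (CSTR or dilute feed) favours P.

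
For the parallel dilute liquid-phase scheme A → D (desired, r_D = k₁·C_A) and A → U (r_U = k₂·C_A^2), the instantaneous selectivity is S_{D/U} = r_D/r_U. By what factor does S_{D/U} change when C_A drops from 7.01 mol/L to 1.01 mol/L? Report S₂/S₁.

6.94

S_{D/U} = (k₁/k₂)·C_A⁻¹, so S₂/S₁ = (C_{A,2}/C_{A,1})⁻¹.
= 7.01/1.01 = 6.94.
Selectivity toward D rises as C_A falls — low-concentration operation is favoured.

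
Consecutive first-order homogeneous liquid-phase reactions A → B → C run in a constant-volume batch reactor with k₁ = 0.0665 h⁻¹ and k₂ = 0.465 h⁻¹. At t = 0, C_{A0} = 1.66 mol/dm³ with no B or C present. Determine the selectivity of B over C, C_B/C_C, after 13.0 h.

The intermediate concentration in a first-order A→B→C sequence is C_B = k₁C_{A0}(e^(−k₁t) − e^(−k₂t))/(k₂−k₁).
e^(−k₁t) = e^(−0.0665×13.0) = e^(−0.8645) = 0.4213; e^(−k₂t) = e^(−6.045) = 0.002370.
C_B = 0.0665×1.66/(0.465−0.0665) × (0.4213−0.002370) = 0.2770×0.4189 = 0.1160 mol/dm³.
C_A = C_{A0}e^(−k₁t) = 0.6993 mol/dm³, so C_C = C_{A0}−C_A−C_B = 0.8447 mol/dm³; C_B/C_C = 0.137.

0.137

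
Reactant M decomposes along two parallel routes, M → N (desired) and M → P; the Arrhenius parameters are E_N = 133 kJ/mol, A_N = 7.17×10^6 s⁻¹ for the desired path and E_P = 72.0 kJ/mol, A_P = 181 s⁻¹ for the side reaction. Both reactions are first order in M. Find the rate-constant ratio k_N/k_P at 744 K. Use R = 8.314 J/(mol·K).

With equal orders, S_{N/P} = k_N/k_P = (A_N/A_P)·exp[(E_P−E_N)/(RT)].
(E_P−E_N)/(RT) = (72.0−133)×10³/(8.314×744) = -61000/6186 = -9.862.
k_N/k_P = (7.17×10^6/181)·exp(-9.862) = 39613 × 5.214×10^-5 = 2.07.

2.07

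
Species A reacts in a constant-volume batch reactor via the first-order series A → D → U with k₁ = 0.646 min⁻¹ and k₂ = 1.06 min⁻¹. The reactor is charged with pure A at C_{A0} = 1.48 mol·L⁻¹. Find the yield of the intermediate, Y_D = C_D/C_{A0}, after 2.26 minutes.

For first-order series with pure A initially, C_D(t) = k₁C_{A0}/(k₂−k₁)·(e^(−k₁t) − e^(−k₂t)).
e^(−k₁t) = e^(−0.646×2.26) = e^(−1.460) = 0.2322; e^(−k₂t) = e^(−2.396) = 0.09112.
C_D = 0.646×1.48/(1.06−0.646) × (0.2322−0.09112) = 2.309×0.1411 = 0.3259 mol·L⁻¹.
Y_D = C_D/C_{A0} = 0.3259/1.48 = 0.220.

0.220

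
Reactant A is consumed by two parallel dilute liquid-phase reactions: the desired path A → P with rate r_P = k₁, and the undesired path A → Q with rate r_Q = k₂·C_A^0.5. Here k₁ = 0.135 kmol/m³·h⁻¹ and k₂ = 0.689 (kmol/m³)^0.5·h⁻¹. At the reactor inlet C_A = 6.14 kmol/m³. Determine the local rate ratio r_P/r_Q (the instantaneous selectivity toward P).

S_{P/Q} = r_P/r_Q = (k₁)/(k₂·C_A^0.5) = (k₁/k₂)·C_A^-0.5.
= (0.135) / (0.689×6.140^0.5) = 0.1350/1.707 = 0.0791.
The undesired path is higher order in A, so low C_A (CSTR or dilute feed) favours P.

0.0791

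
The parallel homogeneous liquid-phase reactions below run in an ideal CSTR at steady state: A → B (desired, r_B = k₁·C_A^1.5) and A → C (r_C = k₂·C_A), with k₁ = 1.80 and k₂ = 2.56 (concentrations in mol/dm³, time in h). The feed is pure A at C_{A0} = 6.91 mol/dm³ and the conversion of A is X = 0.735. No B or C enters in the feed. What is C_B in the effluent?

Exit C_A = C_{A0}(1−X) = 6.91×0.265 = 1.831 mol/dm³.
In a CSTR the entire volume is at exit conditions, so r_B = 1.80×1.831^1.5 = 4.460 and r_C = 2.56×1.831 = 4.688.
Fraction of consumed A going to B: r_B/(r_B+r_C) = 0.4876.
C_B = 0.4876·C_{A0}·X = 0.4876×6.91×0.735 = 2.48 mol/dm³.

2.48 mol/dm³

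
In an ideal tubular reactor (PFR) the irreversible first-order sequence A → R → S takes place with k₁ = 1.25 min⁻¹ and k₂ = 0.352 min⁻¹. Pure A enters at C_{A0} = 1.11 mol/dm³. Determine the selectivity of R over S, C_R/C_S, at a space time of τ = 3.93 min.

0.518

The intermediate concentration in a first-order A→B→C sequence is C_R = k₁C_{A0}(e^(−k₁τ) − e^(−k₂τ))/(k₂−k₁).
e^(−k₁τ) = e^(−1.25×3.93) = e^(−4.913) = 0.007354; e^(−k₂τ) = e^(−1.383) = 0.2507.
C_R = 1.25×1.11/(0.352−1.25) × (0.007354−0.2507) = (-1.545)×(-0.2434) = 0.3760 mol/dm³.
C_A = C_{A0}e^(−k₁τ) = 0.008163 mol/dm³, so C_S = C_{A0}−C_A−C_R = 0.7258 mol/dm³; C_R/C_S = 0.518.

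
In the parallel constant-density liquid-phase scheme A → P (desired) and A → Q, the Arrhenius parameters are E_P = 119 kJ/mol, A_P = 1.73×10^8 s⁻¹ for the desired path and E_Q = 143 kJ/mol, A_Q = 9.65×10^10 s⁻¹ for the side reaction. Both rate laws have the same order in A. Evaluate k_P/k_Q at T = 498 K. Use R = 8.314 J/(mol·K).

k_P/k_Q = (A_P/A_Q)·exp[−(E_P−E_Q)/(RT)] = (A_P/A_Q)·exp[(E_Q−E_P)/(RT)].
(E_Q−E_P)/(RT) = (143−119)×10³/(8.314×498) = 24000/4140 = 5.797.
k_P/k_Q = (1.73×10^8/9.65×10^10)·exp(5.797) = 0.001793 × 329.2 = 0.590.
Since E_P < E_Q, lowering the temperature improves selectivity toward P.

0.590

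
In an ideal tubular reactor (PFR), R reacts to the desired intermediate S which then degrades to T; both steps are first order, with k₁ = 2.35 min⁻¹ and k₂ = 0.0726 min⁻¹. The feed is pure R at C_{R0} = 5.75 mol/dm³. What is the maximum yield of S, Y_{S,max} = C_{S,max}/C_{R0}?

Evaluating C_S at τ_opt = ln(k₂/k₁)/(k₂−k₁) gives C_{S,max}/C_{R0} = (k₁/k₂)^[k₂/(k₂−k₁)].
= (2.35/0.0726)^(0.0726/(0.0726−2.35)) = (32.37)^(-0.03188) = 0.8951.

0.895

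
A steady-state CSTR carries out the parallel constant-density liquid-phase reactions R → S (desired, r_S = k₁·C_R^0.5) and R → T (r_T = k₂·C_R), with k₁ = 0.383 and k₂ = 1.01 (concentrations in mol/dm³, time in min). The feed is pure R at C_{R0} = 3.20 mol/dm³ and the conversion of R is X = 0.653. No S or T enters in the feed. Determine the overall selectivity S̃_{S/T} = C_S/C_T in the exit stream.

Exit C_R = C_{R0}(1−X) = 3.20×0.347 = 1.110 mol/dm³.
Rates in a CSTR are evaluated at the outlet concentration: r_S = 0.383×1.110^0.5 = 0.4036, r_T = 1.01×1.110 = 1.122.
Overall selectivity = C_S/C_T = r_Sτ/(r_Tτ) = r_S/r_T = 0.360.

0.360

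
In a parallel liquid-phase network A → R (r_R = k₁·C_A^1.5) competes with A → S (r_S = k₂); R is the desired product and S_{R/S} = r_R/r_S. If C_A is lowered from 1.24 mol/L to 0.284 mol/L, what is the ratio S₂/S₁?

S_{R/S} = (k₁/k₂)·C_A^1.5, so S₂/S₁ = (C_{A,2}/C_{A,1})^1.5.
= (0.284/1.24)^1.5 = (0.2290)^1.5 = 0.110.

0.110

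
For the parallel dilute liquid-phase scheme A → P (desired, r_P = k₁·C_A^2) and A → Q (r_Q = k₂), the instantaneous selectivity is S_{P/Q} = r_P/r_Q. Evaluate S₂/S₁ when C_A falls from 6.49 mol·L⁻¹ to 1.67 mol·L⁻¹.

0.0662

S_{P/Q} = (k₁/k₂)·C_A^2, so S₂/S₁ = (C_{A,2}/C_{A,1})^2.
= (1.67/6.49)^2 = (0.2573)^2 = 0.0662.
Selectivity toward P falls as C_A falls — high-concentration operation is favoured.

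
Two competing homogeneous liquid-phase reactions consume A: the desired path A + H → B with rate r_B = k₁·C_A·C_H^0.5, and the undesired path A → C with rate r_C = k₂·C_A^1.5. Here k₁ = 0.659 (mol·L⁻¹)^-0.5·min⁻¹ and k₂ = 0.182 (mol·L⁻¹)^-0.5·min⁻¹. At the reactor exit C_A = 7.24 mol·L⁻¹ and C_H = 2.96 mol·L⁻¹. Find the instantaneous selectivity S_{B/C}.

2.32

S_{B/C} = r_B/r_C = (k₁·C_A·C_H^0.5)/(k₂·C_A^1.5) = (k₁/k₂)·C_A^-0.5·C_H^0.5.
= (0.659×7.240×2.960^0.5) / (0.182×7.240^1.5) = 8.209/3.546 = 2.32.
The undesired path is higher order in A, so low C_A (CSTR or dilute feed) favours B.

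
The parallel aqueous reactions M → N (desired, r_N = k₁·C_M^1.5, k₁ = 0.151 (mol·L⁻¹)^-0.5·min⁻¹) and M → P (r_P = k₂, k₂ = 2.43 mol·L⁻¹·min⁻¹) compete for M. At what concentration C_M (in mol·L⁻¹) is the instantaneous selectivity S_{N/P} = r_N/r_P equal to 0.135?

1.68 mol·L⁻¹

S_{N/P} = (k₁/k₂)·C_M^1.5 ⇒ C_M = (S·k₂/k₁)^(1/1.5).
= (0.135×2.43/0.151)^(0.6667) = (2.173)^(0.6667) = 1.68 mol·L⁻¹.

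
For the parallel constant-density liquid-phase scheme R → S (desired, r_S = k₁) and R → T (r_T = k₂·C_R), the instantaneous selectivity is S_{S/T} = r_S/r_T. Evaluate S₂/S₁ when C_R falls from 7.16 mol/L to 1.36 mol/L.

S_{S/T} = (k₁/k₂)·C_R⁻¹, so S₂/S₁ = (C_{R,2}/C_{R,1})⁻¹.
= 7.16/1.36 = 5.26.

5.26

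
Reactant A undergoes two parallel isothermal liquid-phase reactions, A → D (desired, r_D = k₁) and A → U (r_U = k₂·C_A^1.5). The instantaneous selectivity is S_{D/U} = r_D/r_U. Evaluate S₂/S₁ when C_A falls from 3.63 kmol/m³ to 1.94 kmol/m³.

S_{D/U} = (k₁/k₂)·C_A^-1.5, so S₂/S₁ = (C_{A,2}/C_{A,1})^-1.5.
= (1.94/3.63)^(-1.5) = (0.5344)^(-1.5) = 2.56.
Selectivity toward D rises as C_A falls — low-concentration operation is favoured.

2.56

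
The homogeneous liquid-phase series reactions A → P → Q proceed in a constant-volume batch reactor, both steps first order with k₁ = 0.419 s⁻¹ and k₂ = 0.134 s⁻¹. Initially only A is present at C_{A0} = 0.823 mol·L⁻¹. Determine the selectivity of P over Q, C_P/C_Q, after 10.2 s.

0.561

Solving the coupled first-order balances gives C_P(t) = [k₁/(k₂−k₁)]·C_{A0}·(e^(−k₁t) − e^(−k₂t)).
e^(−k₁t) = e^(−0.419×10.2) = e^(−4.274) = 0.01393; e^(−k₂t) = e^(−1.367) = 0.2549.
C_P = 0.419×0.823/(0.134−0.419) × (0.01393−0.2549) = (-1.210)×(-0.2410) = 0.2916 mol·L⁻¹.
C_A = C_{A0}e^(−k₁t) = 0.01146 mol·L⁻¹, so C_Q = C_{A0}−C_A−C_P = 0.5199 mol·L⁻¹; C_P/C_Q = 0.561.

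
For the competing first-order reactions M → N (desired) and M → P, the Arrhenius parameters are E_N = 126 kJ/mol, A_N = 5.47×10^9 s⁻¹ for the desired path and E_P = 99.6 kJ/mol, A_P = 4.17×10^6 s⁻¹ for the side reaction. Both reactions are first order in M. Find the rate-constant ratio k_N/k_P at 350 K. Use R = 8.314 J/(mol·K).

0.151

With equal orders, S_{N/P} = k_N/k_P = (A_N/A_P)·exp[(E_P−E_N)/(RT)].
(E_P−E_N)/(RT) = (99.6−126)×10³/(8.314×350) = -26400/2910 = -9.072.
k_N/k_P = (5.47×10^9/4.17×10^6)·exp(-9.072) = 1312 × 1.148×10^-4 = 0.151.
Since E_N > E_P, raising the temperature improves selectivity toward N.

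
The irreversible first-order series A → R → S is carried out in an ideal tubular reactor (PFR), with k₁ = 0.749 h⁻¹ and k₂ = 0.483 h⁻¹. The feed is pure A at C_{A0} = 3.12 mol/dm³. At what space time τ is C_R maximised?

The intermediate peaks when r₁ = r₂, i.e. k₁e^(−k₁τ) = k₂e^(−k₂τ), giving τ_opt = ln(k₂/k₁)/(k₂−k₁).
= ln(0.483/0.749)/(0.483−0.749) = ln(0.6449)/-0.2660 = -0.4387/-0.2660 = 1.65 h.

1.65 h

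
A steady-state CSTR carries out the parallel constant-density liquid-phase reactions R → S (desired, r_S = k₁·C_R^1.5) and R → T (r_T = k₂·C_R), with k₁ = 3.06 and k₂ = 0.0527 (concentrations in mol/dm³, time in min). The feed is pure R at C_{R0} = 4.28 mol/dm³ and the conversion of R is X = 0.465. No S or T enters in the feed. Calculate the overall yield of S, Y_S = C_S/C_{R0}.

0.460

Exit C_R = C_{R0}(1−X) = 4.28×0.535 = 2.290 mol/dm³.
In a CSTR the entire volume is at exit conditions, so r_S = 3.06×2.290^1.5 = 10.60 and r_T = 0.0527×2.290 = 0.1207.
Fraction of consumed R going to S: r_S/(r_S+r_T) = 0.9887.
C_S = 0.9887·C_{R0}·X = 0.9887×4.28×0.465 = 1.97 mol/dm³; Y_S = C_S/C_{R0} = 0.460.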